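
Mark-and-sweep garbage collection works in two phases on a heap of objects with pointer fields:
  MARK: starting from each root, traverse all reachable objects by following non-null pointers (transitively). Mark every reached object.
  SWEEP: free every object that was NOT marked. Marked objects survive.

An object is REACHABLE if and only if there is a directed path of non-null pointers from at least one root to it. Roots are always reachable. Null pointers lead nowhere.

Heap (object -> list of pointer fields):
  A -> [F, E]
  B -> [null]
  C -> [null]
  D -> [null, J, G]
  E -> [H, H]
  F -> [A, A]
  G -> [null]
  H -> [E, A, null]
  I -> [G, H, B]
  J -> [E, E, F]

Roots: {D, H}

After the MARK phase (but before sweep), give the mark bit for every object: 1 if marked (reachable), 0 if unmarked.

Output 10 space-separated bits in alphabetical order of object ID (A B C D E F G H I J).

Roots: D H
Mark D: refs=null J G, marked=D
Mark H: refs=E A null, marked=D H
Mark J: refs=E E F, marked=D H J
Mark G: refs=null, marked=D G H J
Mark E: refs=H H, marked=D E G H J
Mark A: refs=F E, marked=A D E G H J
Mark F: refs=A A, marked=A D E F G H J
Unmarked (collected): B C I

Answer: 1 0 0 1 1 1 1 1 0 1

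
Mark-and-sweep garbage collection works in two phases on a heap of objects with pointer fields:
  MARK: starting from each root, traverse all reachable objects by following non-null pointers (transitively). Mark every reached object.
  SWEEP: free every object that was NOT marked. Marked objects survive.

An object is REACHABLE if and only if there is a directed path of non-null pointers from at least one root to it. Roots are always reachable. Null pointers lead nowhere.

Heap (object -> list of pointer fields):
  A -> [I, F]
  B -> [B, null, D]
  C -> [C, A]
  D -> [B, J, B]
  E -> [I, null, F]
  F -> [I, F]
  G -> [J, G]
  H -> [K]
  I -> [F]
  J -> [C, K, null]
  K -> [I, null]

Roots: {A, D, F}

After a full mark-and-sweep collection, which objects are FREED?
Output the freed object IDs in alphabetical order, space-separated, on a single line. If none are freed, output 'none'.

Roots: A D F
Mark A: refs=I F, marked=A
Mark D: refs=B J B, marked=A D
Mark F: refs=I F, marked=A D F
Mark I: refs=F, marked=A D F I
Mark B: refs=B null D, marked=A B D F I
Mark J: refs=C K null, marked=A B D F I J
Mark C: refs=C A, marked=A B C D F I J
Mark K: refs=I null, marked=A B C D F I J K
Unmarked (collected): E G H

Answer: E G H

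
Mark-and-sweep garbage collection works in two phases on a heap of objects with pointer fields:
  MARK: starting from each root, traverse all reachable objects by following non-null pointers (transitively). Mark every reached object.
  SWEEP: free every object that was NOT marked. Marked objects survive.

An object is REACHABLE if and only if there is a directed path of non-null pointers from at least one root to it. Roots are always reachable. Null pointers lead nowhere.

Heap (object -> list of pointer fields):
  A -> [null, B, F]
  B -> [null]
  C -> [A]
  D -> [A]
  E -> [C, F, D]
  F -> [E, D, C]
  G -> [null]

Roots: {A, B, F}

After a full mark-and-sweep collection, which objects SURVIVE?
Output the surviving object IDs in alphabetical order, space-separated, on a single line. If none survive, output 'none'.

Roots: A B F
Mark A: refs=null B F, marked=A
Mark B: refs=null, marked=A B
Mark F: refs=E D C, marked=A B F
Mark E: refs=C F D, marked=A B E F
Mark D: refs=A, marked=A B D E F
Mark C: refs=A, marked=A B C D E F
Unmarked (collected): G

Answer: A B C D E F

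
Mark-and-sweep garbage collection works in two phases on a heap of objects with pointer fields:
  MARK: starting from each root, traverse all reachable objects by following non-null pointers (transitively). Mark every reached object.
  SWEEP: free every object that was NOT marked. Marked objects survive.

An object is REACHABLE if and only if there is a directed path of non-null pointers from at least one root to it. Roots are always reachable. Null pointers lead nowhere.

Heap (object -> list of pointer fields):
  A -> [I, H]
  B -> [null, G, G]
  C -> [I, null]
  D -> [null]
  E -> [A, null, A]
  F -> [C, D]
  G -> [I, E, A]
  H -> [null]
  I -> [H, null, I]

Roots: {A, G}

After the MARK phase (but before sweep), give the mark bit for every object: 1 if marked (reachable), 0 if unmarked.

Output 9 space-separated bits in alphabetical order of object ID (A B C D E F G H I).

Answer: 1 0 0 0 1 0 1 1 1

Derivation:
Roots: A G
Mark A: refs=I H, marked=A
Mark G: refs=I E A, marked=A G
Mark I: refs=H null I, marked=A G I
Mark H: refs=null, marked=A G H I
Mark E: refs=A null A, marked=A E G H I
Unmarked (collected): B C D F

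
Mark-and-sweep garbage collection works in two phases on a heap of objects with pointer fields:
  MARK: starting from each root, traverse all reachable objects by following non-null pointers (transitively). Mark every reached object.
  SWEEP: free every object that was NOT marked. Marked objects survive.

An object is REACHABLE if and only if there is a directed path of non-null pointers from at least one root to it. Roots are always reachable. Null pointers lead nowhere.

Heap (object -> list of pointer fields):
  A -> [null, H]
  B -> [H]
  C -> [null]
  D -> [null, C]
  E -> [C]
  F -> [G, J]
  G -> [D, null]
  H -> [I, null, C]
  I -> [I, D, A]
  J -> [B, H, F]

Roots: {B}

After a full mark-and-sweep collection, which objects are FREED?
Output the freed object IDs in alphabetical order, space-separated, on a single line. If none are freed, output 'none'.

Answer: E F G J

Derivation:
Roots: B
Mark B: refs=H, marked=B
Mark H: refs=I null C, marked=B H
Mark I: refs=I D A, marked=B H I
Mark C: refs=null, marked=B C H I
Mark D: refs=null C, marked=B C D H I
Mark A: refs=null H, marked=A B C D H I
Unmarked (collected): E F G J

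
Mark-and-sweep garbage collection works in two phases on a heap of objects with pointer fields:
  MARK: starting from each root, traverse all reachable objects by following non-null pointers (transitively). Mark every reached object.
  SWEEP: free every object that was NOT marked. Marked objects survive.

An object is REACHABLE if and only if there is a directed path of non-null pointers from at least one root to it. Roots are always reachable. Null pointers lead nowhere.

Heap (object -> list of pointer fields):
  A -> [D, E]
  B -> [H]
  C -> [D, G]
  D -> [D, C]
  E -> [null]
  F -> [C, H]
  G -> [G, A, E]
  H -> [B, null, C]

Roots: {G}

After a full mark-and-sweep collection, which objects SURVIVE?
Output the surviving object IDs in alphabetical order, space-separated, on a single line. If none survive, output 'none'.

Roots: G
Mark G: refs=G A E, marked=G
Mark A: refs=D E, marked=A G
Mark E: refs=null, marked=A E G
Mark D: refs=D C, marked=A D E G
Mark C: refs=D G, marked=A C D E G
Unmarked (collected): B F H

Answer: A C D E G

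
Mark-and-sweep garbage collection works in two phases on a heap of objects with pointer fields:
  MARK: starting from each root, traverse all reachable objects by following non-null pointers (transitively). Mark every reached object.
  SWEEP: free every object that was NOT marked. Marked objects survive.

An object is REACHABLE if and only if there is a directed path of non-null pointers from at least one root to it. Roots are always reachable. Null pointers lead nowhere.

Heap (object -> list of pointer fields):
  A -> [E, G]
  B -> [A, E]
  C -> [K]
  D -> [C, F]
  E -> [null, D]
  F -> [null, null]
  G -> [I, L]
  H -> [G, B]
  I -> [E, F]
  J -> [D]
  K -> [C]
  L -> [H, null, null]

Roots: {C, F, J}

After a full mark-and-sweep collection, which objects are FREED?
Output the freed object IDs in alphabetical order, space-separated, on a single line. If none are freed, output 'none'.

Roots: C F J
Mark C: refs=K, marked=C
Mark F: refs=null null, marked=C F
Mark J: refs=D, marked=C F J
Mark K: refs=C, marked=C F J K
Mark D: refs=C F, marked=C D F J K
Unmarked (collected): A B E G H I L

Answer: A B E G H I L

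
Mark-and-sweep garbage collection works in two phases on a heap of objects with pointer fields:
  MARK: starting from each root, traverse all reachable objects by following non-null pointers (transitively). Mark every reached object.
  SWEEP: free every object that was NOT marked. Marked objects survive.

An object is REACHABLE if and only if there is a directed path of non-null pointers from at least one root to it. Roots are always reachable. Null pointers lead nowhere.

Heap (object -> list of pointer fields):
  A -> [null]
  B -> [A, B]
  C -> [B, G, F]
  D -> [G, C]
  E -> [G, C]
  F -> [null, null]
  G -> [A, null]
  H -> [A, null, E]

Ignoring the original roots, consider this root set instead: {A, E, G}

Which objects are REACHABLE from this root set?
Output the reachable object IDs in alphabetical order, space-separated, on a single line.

Roots: A E G
Mark A: refs=null, marked=A
Mark E: refs=G C, marked=A E
Mark G: refs=A null, marked=A E G
Mark C: refs=B G F, marked=A C E G
Mark B: refs=A B, marked=A B C E G
Mark F: refs=null null, marked=A B C E F G
Unmarked (collected): D H

Answer: A B C E F G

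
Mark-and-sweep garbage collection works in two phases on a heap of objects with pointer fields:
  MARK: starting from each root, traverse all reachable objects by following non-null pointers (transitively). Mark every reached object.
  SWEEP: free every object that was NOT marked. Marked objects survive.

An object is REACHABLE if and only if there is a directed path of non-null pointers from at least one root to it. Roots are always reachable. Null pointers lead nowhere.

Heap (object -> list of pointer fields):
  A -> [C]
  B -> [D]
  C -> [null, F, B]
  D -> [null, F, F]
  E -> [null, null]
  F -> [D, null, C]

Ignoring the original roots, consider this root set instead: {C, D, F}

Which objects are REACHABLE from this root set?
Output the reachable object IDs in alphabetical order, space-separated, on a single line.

Roots: C D F
Mark C: refs=null F B, marked=C
Mark D: refs=null F F, marked=C D
Mark F: refs=D null C, marked=C D F
Mark B: refs=D, marked=B C D F
Unmarked (collected): A E

Answer: B C D F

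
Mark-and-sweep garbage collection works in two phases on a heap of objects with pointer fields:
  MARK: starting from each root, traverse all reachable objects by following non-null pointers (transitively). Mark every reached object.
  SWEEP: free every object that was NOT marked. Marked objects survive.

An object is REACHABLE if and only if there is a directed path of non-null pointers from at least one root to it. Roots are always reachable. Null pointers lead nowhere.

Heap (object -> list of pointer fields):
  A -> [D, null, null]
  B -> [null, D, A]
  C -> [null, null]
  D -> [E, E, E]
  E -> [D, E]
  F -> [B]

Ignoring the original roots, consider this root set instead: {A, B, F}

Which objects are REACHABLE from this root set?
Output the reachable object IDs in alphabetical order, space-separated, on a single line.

Roots: A B F
Mark A: refs=D null null, marked=A
Mark B: refs=null D A, marked=A B
Mark F: refs=B, marked=A B F
Mark D: refs=E E E, marked=A B D F
Mark E: refs=D E, marked=A B D E F
Unmarked (collected): C

Answer: A B D E F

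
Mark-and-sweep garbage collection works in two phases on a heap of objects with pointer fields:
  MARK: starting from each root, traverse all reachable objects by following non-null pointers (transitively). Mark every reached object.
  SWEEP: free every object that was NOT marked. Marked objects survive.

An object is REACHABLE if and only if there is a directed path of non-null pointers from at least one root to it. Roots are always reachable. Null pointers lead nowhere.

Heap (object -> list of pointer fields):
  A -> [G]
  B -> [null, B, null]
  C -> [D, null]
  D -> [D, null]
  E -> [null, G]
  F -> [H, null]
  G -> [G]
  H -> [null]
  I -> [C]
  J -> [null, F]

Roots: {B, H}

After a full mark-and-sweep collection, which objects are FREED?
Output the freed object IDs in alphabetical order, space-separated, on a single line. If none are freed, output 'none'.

Roots: B H
Mark B: refs=null B null, marked=B
Mark H: refs=null, marked=B H
Unmarked (collected): A C D E F G I J

Answer: A C D E F G I J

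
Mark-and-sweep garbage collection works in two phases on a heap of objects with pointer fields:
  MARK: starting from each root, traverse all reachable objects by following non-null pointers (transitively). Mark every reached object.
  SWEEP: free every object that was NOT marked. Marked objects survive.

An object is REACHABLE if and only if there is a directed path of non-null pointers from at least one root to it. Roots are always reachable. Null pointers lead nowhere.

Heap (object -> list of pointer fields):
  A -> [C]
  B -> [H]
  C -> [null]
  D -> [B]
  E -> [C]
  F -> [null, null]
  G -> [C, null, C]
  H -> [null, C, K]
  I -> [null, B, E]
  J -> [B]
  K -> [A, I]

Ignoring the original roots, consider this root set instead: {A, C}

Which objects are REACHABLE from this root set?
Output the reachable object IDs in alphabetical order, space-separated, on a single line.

Roots: A C
Mark A: refs=C, marked=A
Mark C: refs=null, marked=A C
Unmarked (collected): B D E F G H I J K

Answer: A C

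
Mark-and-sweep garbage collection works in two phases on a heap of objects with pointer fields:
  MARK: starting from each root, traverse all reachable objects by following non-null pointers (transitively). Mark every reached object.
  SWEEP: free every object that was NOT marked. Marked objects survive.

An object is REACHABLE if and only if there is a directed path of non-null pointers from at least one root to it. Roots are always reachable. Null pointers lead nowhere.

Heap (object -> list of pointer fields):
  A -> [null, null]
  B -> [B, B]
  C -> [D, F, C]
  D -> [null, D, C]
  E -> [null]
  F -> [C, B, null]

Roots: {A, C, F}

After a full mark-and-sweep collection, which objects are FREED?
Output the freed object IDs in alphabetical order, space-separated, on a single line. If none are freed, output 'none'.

Answer: E

Derivation:
Roots: A C F
Mark A: refs=null null, marked=A
Mark C: refs=D F C, marked=A C
Mark F: refs=C B null, marked=A C F
Mark D: refs=null D C, marked=A C D F
Mark B: refs=B B, marked=A B C D F
Unmarked (collected): E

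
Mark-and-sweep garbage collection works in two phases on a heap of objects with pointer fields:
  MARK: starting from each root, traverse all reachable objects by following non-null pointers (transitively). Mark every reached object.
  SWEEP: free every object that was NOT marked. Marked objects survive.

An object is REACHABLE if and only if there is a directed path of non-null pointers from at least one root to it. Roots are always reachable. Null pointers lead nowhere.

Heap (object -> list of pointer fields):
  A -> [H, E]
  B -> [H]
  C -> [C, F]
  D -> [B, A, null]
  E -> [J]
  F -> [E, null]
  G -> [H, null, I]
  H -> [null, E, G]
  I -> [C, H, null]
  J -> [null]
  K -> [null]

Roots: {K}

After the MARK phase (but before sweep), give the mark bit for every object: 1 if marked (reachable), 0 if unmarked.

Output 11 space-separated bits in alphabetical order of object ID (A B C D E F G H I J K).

Answer: 0 0 0 0 0 0 0 0 0 0 1

Derivation:
Roots: K
Mark K: refs=null, marked=K
Unmarked (collected): A B C D E F G H I J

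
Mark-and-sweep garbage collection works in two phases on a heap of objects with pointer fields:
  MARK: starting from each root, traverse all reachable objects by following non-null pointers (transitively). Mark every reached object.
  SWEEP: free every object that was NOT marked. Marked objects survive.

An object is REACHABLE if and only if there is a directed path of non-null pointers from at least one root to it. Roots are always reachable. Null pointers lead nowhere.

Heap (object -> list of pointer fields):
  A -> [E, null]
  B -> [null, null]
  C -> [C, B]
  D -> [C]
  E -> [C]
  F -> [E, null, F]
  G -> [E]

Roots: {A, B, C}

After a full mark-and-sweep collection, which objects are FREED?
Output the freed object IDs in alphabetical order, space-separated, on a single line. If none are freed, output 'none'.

Answer: D F G

Derivation:
Roots: A B C
Mark A: refs=E null, marked=A
Mark B: refs=null null, marked=A B
Mark C: refs=C B, marked=A B C
Mark E: refs=C, marked=A B C E
Unmarked (collected): D F G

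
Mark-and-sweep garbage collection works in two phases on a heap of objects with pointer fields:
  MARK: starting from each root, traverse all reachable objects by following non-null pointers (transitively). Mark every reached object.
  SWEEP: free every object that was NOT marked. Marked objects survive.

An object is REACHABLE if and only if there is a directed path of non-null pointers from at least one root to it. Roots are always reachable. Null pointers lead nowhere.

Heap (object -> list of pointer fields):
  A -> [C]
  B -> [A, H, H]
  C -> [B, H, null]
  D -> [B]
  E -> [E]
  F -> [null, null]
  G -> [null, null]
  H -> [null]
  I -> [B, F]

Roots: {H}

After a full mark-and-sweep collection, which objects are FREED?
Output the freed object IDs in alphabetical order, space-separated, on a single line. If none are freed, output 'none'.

Answer: A B C D E F G I

Derivation:
Roots: H
Mark H: refs=null, marked=H
Unmarked (collected): A B C D E F G I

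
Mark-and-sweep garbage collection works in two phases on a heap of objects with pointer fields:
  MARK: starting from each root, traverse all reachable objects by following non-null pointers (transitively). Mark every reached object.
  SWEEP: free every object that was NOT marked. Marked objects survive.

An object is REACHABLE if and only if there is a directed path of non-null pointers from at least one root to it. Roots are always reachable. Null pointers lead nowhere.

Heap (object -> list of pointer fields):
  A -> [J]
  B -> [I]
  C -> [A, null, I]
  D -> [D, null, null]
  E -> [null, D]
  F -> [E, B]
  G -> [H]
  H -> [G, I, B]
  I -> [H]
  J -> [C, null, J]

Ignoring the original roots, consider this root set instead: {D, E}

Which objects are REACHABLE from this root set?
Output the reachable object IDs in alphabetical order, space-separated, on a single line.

Roots: D E
Mark D: refs=D null null, marked=D
Mark E: refs=null D, marked=D E
Unmarked (collected): A B C F G H I J

Answer: D E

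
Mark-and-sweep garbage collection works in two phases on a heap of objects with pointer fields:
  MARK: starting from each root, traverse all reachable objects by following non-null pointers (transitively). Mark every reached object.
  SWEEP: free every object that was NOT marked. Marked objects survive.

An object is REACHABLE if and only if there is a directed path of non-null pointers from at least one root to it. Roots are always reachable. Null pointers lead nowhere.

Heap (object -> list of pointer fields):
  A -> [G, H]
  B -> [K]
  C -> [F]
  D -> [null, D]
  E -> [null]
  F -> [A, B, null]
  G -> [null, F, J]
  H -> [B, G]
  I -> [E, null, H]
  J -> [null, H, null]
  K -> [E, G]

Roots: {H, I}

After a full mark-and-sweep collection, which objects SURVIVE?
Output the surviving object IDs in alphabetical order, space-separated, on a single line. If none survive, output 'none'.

Answer: A B E F G H I J K

Derivation:
Roots: H I
Mark H: refs=B G, marked=H
Mark I: refs=E null H, marked=H I
Mark B: refs=K, marked=B H I
Mark G: refs=null F J, marked=B G H I
Mark E: refs=null, marked=B E G H I
Mark K: refs=E G, marked=B E G H I K
Mark F: refs=A B null, marked=B E F G H I K
Mark J: refs=null H null, marked=B E F G H I J K
Mark A: refs=G H, marked=A B E F G H I J K
Unmarked (collected): C D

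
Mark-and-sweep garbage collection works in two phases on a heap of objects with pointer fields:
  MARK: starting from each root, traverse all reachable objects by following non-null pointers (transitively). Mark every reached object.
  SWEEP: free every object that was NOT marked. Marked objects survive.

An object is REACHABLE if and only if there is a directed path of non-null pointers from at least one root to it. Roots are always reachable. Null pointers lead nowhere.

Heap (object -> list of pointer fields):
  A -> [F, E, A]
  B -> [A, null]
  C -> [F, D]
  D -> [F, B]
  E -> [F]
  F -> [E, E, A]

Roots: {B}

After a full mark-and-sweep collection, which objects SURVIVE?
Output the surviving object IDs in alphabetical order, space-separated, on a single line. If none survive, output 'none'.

Answer: A B E F

Derivation:
Roots: B
Mark B: refs=A null, marked=B
Mark A: refs=F E A, marked=A B
Mark F: refs=E E A, marked=A B F
Mark E: refs=F, marked=A B E F
Unmarked (collected): C D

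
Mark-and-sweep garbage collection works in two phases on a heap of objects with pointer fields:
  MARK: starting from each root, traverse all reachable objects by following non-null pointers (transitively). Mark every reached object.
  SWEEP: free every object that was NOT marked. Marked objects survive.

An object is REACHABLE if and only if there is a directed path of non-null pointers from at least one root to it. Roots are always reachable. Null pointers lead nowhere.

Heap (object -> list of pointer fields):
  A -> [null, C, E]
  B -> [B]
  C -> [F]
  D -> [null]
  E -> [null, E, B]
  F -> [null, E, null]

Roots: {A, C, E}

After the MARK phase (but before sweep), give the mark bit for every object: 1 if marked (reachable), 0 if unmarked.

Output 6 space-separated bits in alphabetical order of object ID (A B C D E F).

Answer: 1 1 1 0 1 1

Derivation:
Roots: A C E
Mark A: refs=null C E, marked=A
Mark C: refs=F, marked=A C
Mark E: refs=null E B, marked=A C E
Mark F: refs=null E null, marked=A C E F
Mark B: refs=B, marked=A B C E F
Unmarked (collected): D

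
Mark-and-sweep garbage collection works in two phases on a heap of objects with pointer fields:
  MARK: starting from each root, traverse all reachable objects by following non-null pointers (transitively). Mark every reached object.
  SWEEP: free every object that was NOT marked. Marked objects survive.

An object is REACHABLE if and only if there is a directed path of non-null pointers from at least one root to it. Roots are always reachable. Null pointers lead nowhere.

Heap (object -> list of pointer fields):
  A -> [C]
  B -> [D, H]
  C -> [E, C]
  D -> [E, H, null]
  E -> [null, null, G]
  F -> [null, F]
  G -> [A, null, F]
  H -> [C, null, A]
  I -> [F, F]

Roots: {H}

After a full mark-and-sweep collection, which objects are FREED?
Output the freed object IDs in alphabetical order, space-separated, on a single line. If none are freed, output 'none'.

Roots: H
Mark H: refs=C null A, marked=H
Mark C: refs=E C, marked=C H
Mark A: refs=C, marked=A C H
Mark E: refs=null null G, marked=A C E H
Mark G: refs=A null F, marked=A C E G H
Mark F: refs=null F, marked=A C E F G H
Unmarked (collected): B D I

Answer: B D I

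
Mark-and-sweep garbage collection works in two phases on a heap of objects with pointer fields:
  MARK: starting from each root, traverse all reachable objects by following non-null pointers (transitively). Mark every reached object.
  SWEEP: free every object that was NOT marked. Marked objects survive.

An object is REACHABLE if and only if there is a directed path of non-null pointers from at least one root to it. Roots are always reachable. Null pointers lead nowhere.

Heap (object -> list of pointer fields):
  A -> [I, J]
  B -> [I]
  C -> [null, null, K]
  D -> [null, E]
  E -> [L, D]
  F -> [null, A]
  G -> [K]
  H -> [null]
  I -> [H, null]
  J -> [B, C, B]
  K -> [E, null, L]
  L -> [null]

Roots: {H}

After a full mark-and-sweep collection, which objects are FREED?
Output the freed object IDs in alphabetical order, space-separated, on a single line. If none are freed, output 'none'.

Answer: A B C D E F G I J K L

Derivation:
Roots: H
Mark H: refs=null, marked=H
Unmarked (collected): A B C D E F G I J K L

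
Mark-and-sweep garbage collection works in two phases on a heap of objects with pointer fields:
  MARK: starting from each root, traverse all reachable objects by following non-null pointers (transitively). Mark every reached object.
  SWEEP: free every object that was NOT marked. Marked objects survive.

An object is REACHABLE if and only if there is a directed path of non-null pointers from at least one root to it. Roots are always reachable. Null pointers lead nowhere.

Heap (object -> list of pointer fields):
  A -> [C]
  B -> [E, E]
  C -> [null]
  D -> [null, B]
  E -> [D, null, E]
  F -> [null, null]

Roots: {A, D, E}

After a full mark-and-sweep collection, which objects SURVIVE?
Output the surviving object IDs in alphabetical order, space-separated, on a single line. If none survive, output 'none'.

Answer: A B C D E

Derivation:
Roots: A D E
Mark A: refs=C, marked=A
Mark D: refs=null B, marked=A D
Mark E: refs=D null E, marked=A D E
Mark C: refs=null, marked=A C D E
Mark B: refs=E E, marked=A B C D E
Unmarked (collected): F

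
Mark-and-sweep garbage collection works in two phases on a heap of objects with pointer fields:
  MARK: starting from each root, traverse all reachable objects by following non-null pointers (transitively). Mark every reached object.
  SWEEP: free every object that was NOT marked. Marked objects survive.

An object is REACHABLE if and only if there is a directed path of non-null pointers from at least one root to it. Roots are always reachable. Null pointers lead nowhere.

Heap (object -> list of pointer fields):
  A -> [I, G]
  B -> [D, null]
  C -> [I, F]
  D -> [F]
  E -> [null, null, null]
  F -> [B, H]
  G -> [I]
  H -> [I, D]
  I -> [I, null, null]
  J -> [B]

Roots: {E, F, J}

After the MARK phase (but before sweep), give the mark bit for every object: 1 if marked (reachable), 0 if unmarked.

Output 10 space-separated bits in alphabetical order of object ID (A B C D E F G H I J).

Answer: 0 1 0 1 1 1 0 1 1 1

Derivation:
Roots: E F J
Mark E: refs=null null null, marked=E
Mark F: refs=B H, marked=E F
Mark J: refs=B, marked=E F J
Mark B: refs=D null, marked=B E F J
Mark H: refs=I D, marked=B E F H J
Mark D: refs=F, marked=B D E F H J
Mark I: refs=I null null, marked=B D E F H I J
Unmarked (collected): A C G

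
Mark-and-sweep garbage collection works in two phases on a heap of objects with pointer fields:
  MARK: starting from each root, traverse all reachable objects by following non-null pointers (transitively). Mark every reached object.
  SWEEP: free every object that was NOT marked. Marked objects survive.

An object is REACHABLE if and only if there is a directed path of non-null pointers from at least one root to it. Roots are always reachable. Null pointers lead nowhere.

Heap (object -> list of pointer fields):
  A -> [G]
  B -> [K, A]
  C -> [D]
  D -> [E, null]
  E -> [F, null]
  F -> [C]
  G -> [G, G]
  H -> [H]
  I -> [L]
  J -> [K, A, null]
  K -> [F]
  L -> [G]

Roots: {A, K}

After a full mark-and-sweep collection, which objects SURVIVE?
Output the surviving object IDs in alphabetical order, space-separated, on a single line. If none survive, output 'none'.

Answer: A C D E F G K

Derivation:
Roots: A K
Mark A: refs=G, marked=A
Mark K: refs=F, marked=A K
Mark G: refs=G G, marked=A G K
Mark F: refs=C, marked=A F G K
Mark C: refs=D, marked=A C F G K
Mark D: refs=E null, marked=A C D F G K
Mark E: refs=F null, marked=A C D E F G K
Unmarked (collected): B H I J L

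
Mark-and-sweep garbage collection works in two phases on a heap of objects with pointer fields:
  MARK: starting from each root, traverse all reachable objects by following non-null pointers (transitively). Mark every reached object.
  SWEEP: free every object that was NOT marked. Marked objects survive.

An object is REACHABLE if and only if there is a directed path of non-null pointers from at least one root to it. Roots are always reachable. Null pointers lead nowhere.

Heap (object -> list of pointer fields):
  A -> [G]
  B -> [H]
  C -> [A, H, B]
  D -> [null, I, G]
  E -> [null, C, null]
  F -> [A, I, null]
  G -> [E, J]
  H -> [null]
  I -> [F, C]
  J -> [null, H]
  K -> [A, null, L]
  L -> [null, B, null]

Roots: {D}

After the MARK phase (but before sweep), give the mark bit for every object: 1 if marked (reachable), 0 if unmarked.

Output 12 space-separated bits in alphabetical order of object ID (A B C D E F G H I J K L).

Roots: D
Mark D: refs=null I G, marked=D
Mark I: refs=F C, marked=D I
Mark G: refs=E J, marked=D G I
Mark F: refs=A I null, marked=D F G I
Mark C: refs=A H B, marked=C D F G I
Mark E: refs=null C null, marked=C D E F G I
Mark J: refs=null H, marked=C D E F G I J
Mark A: refs=G, marked=A C D E F G I J
Mark H: refs=null, marked=A C D E F G H I J
Mark B: refs=H, marked=A B C D E F G H I J
Unmarked (collected): K L

Answer: 1 1 1 1 1 1 1 1 1 1 0 0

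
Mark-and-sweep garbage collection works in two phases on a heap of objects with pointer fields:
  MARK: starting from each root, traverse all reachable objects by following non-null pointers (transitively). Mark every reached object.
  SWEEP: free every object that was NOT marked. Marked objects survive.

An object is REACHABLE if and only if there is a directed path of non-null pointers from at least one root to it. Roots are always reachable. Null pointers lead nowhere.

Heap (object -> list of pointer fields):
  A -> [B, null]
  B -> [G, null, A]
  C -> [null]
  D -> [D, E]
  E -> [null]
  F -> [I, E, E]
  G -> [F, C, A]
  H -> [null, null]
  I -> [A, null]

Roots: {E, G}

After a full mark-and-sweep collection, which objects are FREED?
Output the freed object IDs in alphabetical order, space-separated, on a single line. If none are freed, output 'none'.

Answer: D H

Derivation:
Roots: E G
Mark E: refs=null, marked=E
Mark G: refs=F C A, marked=E G
Mark F: refs=I E E, marked=E F G
Mark C: refs=null, marked=C E F G
Mark A: refs=B null, marked=A C E F G
Mark I: refs=A null, marked=A C E F G I
Mark B: refs=G null A, marked=A B C E F G I
Unmarked (collected): D H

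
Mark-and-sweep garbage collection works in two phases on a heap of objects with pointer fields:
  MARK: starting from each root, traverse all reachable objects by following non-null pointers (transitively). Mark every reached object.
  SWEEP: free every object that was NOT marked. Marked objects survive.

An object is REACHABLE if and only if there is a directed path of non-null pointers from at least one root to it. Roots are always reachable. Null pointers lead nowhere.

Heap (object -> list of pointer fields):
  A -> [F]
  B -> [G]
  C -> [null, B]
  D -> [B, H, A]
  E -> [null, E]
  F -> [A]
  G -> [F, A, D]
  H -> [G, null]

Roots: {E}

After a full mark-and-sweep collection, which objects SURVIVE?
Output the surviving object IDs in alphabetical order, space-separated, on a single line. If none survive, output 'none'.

Roots: E
Mark E: refs=null E, marked=E
Unmarked (collected): A B C D F G H

Answer: E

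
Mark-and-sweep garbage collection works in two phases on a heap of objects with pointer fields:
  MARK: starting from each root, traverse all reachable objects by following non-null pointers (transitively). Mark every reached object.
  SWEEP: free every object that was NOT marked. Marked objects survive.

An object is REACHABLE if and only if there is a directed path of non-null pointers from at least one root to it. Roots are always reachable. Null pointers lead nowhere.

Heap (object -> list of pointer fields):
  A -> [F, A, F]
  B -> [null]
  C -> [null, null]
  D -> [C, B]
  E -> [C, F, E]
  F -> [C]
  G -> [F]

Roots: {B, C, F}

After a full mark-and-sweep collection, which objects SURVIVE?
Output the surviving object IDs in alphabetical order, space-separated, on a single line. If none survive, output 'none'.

Roots: B C F
Mark B: refs=null, marked=B
Mark C: refs=null null, marked=B C
Mark F: refs=C, marked=B C F
Unmarked (collected): A D E G

Answer: B C F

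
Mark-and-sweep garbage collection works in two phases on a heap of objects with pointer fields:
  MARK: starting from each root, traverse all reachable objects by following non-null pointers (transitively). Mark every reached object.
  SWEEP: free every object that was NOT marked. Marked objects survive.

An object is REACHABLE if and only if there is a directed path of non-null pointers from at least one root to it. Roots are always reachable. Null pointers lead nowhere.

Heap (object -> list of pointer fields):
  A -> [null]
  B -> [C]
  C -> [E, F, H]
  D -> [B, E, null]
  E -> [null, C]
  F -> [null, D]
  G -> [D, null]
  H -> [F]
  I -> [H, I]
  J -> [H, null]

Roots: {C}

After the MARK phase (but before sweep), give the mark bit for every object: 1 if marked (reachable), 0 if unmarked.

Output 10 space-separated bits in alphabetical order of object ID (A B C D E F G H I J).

Answer: 0 1 1 1 1 1 0 1 0 0

Derivation:
Roots: C
Mark C: refs=E F H, marked=C
Mark E: refs=null C, marked=C E
Mark F: refs=null D, marked=C E F
Mark H: refs=F, marked=C E F H
Mark D: refs=B E null, marked=C D E F H
Mark B: refs=C, marked=B C D E F H
Unmarked (collected): A G I J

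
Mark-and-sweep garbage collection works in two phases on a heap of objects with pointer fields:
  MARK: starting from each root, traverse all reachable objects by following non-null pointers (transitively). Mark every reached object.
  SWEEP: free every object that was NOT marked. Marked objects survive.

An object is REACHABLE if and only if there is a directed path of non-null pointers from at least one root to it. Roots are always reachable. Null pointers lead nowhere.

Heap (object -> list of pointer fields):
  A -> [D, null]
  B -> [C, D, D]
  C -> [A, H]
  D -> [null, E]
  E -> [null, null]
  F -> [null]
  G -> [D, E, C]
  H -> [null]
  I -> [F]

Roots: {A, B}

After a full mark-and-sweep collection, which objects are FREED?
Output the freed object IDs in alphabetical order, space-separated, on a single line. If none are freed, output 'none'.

Roots: A B
Mark A: refs=D null, marked=A
Mark B: refs=C D D, marked=A B
Mark D: refs=null E, marked=A B D
Mark C: refs=A H, marked=A B C D
Mark E: refs=null null, marked=A B C D E
Mark H: refs=null, marked=A B C D E H
Unmarked (collected): F G I

Answer: F G I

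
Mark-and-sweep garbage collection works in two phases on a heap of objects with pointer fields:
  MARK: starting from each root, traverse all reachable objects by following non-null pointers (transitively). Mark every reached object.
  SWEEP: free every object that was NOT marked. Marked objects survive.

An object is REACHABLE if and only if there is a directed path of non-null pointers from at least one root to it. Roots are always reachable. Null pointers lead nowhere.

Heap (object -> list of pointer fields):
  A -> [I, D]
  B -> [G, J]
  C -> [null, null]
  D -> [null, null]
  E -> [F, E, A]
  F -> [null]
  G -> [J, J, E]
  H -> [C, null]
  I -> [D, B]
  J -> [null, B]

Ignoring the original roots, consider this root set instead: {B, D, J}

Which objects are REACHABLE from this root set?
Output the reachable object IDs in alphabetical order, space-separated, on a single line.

Roots: B D J
Mark B: refs=G J, marked=B
Mark D: refs=null null, marked=B D
Mark J: refs=null B, marked=B D J
Mark G: refs=J J E, marked=B D G J
Mark E: refs=F E A, marked=B D E G J
Mark F: refs=null, marked=B D E F G J
Mark A: refs=I D, marked=A B D E F G J
Mark I: refs=D B, marked=A B D E F G I J
Unmarked (collected): C H

Answer: A B D E F G I J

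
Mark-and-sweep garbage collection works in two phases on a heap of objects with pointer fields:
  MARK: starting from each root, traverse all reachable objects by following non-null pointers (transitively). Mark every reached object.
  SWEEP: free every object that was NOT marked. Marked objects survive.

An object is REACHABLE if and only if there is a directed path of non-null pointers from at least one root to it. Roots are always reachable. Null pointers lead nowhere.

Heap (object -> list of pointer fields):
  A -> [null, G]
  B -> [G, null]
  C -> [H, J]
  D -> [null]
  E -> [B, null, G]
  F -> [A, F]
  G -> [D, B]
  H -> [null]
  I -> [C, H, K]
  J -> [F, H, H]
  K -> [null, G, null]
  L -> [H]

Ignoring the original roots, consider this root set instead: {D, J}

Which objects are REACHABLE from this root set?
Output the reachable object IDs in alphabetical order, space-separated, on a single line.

Roots: D J
Mark D: refs=null, marked=D
Mark J: refs=F H H, marked=D J
Mark F: refs=A F, marked=D F J
Mark H: refs=null, marked=D F H J
Mark A: refs=null G, marked=A D F H J
Mark G: refs=D B, marked=A D F G H J
Mark B: refs=G null, marked=A B D F G H J
Unmarked (collected): C E I K L

Answer: A B D F G H J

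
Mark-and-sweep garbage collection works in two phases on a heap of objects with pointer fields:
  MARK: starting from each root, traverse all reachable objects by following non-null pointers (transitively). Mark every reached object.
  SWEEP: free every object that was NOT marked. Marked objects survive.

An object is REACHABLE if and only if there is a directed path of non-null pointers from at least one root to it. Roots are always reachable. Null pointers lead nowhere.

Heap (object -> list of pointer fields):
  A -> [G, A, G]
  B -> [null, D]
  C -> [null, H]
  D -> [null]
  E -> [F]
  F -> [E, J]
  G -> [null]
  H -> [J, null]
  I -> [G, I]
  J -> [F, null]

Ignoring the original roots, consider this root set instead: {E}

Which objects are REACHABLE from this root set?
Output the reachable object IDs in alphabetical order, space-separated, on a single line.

Answer: E F J

Derivation:
Roots: E
Mark E: refs=F, marked=E
Mark F: refs=E J, marked=E F
Mark J: refs=F null, marked=E F J
Unmarked (collected): A B C D G H I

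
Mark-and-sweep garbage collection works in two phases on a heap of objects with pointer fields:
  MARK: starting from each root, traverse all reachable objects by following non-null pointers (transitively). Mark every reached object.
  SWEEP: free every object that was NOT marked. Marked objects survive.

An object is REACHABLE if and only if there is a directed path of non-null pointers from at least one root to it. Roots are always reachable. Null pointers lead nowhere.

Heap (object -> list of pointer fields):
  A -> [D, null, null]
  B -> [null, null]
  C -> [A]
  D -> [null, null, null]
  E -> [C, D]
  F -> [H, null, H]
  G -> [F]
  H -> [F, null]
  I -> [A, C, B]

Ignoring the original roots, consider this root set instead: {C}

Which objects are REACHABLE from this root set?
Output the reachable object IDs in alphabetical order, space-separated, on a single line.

Answer: A C D

Derivation:
Roots: C
Mark C: refs=A, marked=C
Mark A: refs=D null null, marked=A C
Mark D: refs=null null null, marked=A C D
Unmarked (collected): B E F G H I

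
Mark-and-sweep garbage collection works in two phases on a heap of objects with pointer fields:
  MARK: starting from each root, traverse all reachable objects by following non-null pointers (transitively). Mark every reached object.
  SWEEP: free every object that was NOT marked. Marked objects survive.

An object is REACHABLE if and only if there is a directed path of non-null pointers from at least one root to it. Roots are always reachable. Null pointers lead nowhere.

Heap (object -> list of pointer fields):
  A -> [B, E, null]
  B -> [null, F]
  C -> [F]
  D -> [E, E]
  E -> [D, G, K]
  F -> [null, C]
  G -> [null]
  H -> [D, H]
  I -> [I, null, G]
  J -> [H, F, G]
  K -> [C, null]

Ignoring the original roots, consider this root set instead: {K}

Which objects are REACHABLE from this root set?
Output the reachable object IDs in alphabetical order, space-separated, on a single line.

Answer: C F K

Derivation:
Roots: K
Mark K: refs=C null, marked=K
Mark C: refs=F, marked=C K
Mark F: refs=null C, marked=C F K
Unmarked (collected): A B D E G H I J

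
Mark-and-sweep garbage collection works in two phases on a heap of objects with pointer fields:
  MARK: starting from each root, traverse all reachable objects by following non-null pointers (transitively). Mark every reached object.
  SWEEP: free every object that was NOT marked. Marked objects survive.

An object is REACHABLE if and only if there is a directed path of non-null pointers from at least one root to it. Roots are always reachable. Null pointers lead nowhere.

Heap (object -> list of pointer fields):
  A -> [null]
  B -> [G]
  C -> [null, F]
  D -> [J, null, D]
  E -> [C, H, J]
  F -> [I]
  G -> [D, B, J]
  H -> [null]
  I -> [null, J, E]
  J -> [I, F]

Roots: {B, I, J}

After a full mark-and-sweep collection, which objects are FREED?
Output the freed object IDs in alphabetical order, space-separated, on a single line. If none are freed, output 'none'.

Answer: A

Derivation:
Roots: B I J
Mark B: refs=G, marked=B
Mark I: refs=null J E, marked=B I
Mark J: refs=I F, marked=B I J
Mark G: refs=D B J, marked=B G I J
Mark E: refs=C H J, marked=B E G I J
Mark F: refs=I, marked=B E F G I J
Mark D: refs=J null D, marked=B D E F G I J
Mark C: refs=null F, marked=B C D E F G I J
Mark H: refs=null, marked=B C D E F G H I J
Unmarked (collected): A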